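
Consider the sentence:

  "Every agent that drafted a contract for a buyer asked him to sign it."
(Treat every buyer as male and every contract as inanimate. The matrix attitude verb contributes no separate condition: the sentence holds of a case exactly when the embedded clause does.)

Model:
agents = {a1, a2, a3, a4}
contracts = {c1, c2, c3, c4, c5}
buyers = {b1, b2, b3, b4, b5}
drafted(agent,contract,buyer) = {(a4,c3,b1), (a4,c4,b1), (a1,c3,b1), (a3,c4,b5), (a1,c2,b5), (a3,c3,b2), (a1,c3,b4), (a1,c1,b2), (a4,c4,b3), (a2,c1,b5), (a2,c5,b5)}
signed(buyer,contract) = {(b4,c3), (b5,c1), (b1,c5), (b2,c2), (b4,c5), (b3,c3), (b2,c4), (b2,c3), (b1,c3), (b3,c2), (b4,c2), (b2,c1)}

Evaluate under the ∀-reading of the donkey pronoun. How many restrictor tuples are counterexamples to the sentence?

"him" takes "a buyer" as antecedent and "it" takes "a contract"; both are donkey pronouns co-varying with the restrictor.
Strong reading: for every (a,c,b) with drafted(a,c,b), signed(b,c).
Restrictor triples: (a1,c1,b2)→signed(b2,c1) ✓  (a1,c2,b5)→signed(b5,c2) ✗  (a1,c3,b1)→signed(b1,c3) ✓  (a1,c3,b4)→signed(b4,c3) ✓  (a2,c1,b5)→signed(b5,c1) ✓  (a2,c5,b5)→signed(b5,c5) ✗  (a3,c3,b2)→signed(b2,c3) ✓  (a3,c4,b5)→signed(b5,c4) ✗  (a4,c3,b1)→signed(b1,c3) ✓  (a4,c4,b1)→signed(b1,c4) ✗  (a4,c4,b3)→signed(b3,c4) ✗
Counterexamples (restrictor triples failing the scope): 5.

5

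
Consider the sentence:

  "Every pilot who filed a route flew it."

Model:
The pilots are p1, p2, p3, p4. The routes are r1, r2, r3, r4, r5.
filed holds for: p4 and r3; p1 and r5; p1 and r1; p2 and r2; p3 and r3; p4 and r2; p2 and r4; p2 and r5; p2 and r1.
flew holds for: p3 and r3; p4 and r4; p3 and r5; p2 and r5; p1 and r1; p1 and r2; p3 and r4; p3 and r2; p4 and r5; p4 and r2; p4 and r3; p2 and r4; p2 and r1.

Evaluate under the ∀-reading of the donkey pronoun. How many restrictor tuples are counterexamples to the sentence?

2

"it" takes "a route" as antecedent — a donkey pronoun bound across the clause boundary.
Strong reading: for every (p,r) with filed(p,r), flew(p,r).
Restrictor pairs: (p1,r1) ✓  (p1,r5) ✗  (p2,r1) ✓  (p2,r2) ✗  (p2,r4) ✓  (p2,r5) ✓  (p3,r3) ✓  (p4,r2) ✓  (p4,r3) ✓
Counterexamples (restrictor pairs failing the scope): 2.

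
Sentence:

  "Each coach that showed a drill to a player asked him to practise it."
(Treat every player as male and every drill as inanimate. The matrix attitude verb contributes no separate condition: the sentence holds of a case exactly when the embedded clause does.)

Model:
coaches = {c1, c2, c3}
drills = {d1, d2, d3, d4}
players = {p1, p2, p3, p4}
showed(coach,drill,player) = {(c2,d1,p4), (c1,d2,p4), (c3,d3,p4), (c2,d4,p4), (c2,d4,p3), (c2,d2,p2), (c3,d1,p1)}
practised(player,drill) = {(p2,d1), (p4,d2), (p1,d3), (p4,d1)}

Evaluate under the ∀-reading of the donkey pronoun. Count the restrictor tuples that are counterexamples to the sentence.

"him" takes "a player" as antecedent and "it" takes "a drill"; both are donkey pronouns co-varying with the restrictor.
Strong reading: for every (c,d,p) with showed(c,d,p), practised(p,d).
Restrictor triples: (c1,d2,p4)→practised(p4,d2) ✓  (c2,d1,p4)→practised(p4,d1) ✓  (c2,d2,p2)→practised(p2,d2) ✗  (c2,d4,p3)→practised(p3,d4) ✗  (c2,d4,p4)→practised(p4,d4) ✗  (c3,d1,p1)→practised(p1,d1) ✗  (c3,d3,p4)→practised(p4,d3) ✗
Counterexamples (restrictor triples failing the scope): 5.

5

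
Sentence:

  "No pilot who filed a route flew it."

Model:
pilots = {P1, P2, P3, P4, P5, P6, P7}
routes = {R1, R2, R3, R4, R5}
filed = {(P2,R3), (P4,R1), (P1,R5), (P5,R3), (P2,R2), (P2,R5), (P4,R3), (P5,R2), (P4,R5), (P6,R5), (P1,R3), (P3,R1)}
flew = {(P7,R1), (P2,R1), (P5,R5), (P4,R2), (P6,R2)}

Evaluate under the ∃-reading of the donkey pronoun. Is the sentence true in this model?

"it" takes "a route" as antecedent — a donkey pronoun bound across the clause boundary.
Truth condition: for no (p,r) with filed(p,r) does flew(p,r) hold.
Restrictor pairs — does the scope hold? (P1,R3):fails  (P1,R5):fails  (P2,R2):fails  (P2,R3):fails  (P2,R5):fails  (P3,R1):fails  (P4,R1):fails  (P4,R3):fails  (P4,R5):fails  (P5,R2):fails  (P5,R3):fails  (P6,R5):fails
Scope holds for no restrictor pair, so the sentence is true.

True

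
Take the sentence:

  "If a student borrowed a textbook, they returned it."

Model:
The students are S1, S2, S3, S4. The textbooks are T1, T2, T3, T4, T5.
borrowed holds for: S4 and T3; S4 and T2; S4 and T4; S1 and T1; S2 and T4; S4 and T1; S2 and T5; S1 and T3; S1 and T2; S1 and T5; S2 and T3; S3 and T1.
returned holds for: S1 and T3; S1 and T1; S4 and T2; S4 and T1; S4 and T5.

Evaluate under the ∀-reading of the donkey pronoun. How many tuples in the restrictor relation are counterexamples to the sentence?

"it" takes "a textbook" as antecedent — a donkey pronoun bound across the clause boundary.
Strong reading: for every (s,t) with borrowed(s,t), returned(s,t).
Restrictor pairs: (S1,T1) ✓  (S1,T2) ✗  (S1,T3) ✓  (S1,T5) ✗  (S2,T3) ✗  (S2,T4) ✗  (S2,T5) ✗  (S3,T1) ✗  (S4,T1) ✓  (S4,T2) ✓  (S4,T3) ✗  (S4,T4) ✗
Counterexamples (restrictor pairs failing the scope): 8.

8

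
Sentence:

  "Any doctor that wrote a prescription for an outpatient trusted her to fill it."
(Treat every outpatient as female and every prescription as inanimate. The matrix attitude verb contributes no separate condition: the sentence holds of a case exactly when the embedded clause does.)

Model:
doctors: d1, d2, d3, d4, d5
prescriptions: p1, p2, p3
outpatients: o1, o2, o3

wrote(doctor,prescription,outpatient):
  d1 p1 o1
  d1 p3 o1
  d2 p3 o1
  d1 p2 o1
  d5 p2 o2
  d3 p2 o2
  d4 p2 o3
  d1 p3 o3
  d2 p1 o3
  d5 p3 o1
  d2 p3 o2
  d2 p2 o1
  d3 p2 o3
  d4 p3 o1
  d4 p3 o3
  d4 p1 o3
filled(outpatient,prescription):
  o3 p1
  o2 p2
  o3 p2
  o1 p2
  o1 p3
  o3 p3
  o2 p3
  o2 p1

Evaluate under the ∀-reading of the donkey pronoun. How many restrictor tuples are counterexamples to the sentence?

1

"her" takes "an outpatient" as antecedent and "it" takes "a prescription"; both are donkey pronouns co-varying with the restrictor.
Strong reading: for every (d,p,o) with wrote(d,p,o), filled(o,p).
Restrictor triples: (d1,p1,o1)→filled(o1,p1) ✗  (d1,p2,o1)→filled(o1,p2) ✓  (d1,p3,o1)→filled(o1,p3) ✓  (d1,p3,o3)→filled(o3,p3) ✓  (d2,p1,o3)→filled(o3,p1) ✓  (d2,p2,o1)→filled(o1,p2) ✓  (d2,p3,o1)→filled(o1,p3) ✓  (d2,p3,o2)→filled(o2,p3) ✓  (d3,p2,o2)→filled(o2,p2) ✓  (d3,p2,o3)→filled(o3,p2) ✓  (d4,p1,o3)→filled(o3,p1) ✓  (d4,p2,o3)→filled(o3,p2) ✓  (d4,p3,o1)→filled(o1,p3) ✓  (d4,p3,o3)→filled(o3,p3) ✓  (d5,p2,o2)→filled(o2,p2) ✓  (d5,p3,o1)→filled(o1,p3) ✓
Counterexamples (restrictor triples failing the scope): 1.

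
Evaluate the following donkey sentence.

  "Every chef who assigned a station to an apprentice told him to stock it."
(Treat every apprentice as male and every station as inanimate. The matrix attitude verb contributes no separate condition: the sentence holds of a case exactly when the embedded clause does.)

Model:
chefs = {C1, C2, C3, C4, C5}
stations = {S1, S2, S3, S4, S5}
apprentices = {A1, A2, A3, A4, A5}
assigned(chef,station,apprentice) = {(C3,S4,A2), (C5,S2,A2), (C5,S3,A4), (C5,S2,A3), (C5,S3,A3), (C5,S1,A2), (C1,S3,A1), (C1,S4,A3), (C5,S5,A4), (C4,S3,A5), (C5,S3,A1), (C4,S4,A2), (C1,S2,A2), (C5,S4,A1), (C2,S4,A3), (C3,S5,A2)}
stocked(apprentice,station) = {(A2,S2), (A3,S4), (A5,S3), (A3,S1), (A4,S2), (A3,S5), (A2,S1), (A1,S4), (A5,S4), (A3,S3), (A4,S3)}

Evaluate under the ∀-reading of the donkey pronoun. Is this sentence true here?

False

"him" takes "an apprentice" as antecedent and "it" takes "a station"; both are donkey pronouns co-varying with the restrictor.
Strong reading: for every (c,s,a) with assigned(c,s,a), stocked(a,s).
Restrictor triples: (C1,S2,A2)→stocked(A2,S2) ✓  (C1,S3,A1)→stocked(A1,S3) ✗  (C1,S4,A3)→stocked(A3,S4) ✓  (C2,S4,A3)→stocked(A3,S4) ✓  (C3,S4,A2)→stocked(A2,S4) ✗  (C3,S5,A2)→stocked(A2,S5) ✗  (C4,S3,A5)→stocked(A5,S3) ✓  (C4,S4,A2)→stocked(A2,S4) ✗  (C5,S1,A2)→stocked(A2,S1) ✓  (C5,S2,A2)→stocked(A2,S2) ✓  (C5,S2,A3)→stocked(A3,S2) ✗  (C5,S3,A1)→stocked(A1,S3) ✗  (C5,S3,A3)→stocked(A3,S3) ✓  (C5,S3,A4)→stocked(A4,S3) ✓  (C5,S4,A1)→stocked(A1,S4) ✓  (C5,S5,A4)→stocked(A4,S5) ✗
Counterexample: (C1,S3,A1) — stocked(A1,S3) does not hold.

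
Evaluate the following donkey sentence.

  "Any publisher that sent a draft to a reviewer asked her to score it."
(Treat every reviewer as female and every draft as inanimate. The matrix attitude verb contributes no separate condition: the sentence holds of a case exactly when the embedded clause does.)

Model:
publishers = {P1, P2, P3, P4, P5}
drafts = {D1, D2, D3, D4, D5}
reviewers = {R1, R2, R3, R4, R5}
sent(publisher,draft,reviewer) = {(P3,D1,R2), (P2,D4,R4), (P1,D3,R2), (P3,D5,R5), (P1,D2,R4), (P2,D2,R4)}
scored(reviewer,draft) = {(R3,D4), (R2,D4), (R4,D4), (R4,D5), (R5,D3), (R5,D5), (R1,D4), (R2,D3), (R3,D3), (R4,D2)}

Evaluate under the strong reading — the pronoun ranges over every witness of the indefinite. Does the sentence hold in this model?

"her" takes "a reviewer" as antecedent and "it" takes "a draft"; both are donkey pronouns co-varying with the restrictor.
Strong reading: for every (p,d,r) with sent(p,d,r), scored(r,d).
Restrictor triples: (P1,D2,R4)→scored(R4,D2) ✓  (P1,D3,R2)→scored(R2,D3) ✓  (P2,D2,R4)→scored(R4,D2) ✓  (P2,D4,R4)→scored(R4,D4) ✓  (P3,D1,R2)→scored(R2,D1) ✗  (P3,D5,R5)→scored(R5,D5) ✓
Counterexample: (P3,D1,R2) — scored(R2,D1) does not hold.

False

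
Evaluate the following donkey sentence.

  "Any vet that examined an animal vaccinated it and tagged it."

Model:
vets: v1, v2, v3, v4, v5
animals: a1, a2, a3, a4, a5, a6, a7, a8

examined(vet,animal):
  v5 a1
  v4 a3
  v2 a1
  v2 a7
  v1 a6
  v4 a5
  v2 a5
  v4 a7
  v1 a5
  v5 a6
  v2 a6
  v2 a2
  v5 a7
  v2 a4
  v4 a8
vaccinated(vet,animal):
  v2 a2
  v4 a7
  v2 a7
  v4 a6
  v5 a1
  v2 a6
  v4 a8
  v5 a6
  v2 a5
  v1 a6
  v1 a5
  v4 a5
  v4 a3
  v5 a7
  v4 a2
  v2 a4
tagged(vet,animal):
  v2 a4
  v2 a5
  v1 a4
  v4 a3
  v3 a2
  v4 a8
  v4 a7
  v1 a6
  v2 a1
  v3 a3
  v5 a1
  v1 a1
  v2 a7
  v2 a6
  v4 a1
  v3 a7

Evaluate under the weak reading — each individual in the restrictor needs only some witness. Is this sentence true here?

"it" takes "an animal" as antecedent — a donkey pronoun bound across the clause boundary.
Weak reading: every vet v with some examined-animal has at least one examined-animal a such that vaccinated(v,a) ∧ tagged(v,a).
Per vet: v1:✓  v2:✓  v4:✓  v5:✓
Every vet in the restrictor has a witness.

True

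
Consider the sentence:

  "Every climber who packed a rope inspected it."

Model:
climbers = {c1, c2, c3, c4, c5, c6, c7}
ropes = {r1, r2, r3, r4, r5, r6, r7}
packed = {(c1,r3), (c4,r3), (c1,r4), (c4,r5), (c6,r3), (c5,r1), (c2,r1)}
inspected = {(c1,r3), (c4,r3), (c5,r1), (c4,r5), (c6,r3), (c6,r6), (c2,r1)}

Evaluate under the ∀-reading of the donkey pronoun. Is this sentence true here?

"it" takes "a rope" as antecedent — a donkey pronoun bound across the clause boundary.
Strong reading: for every (c,r) with packed(c,r), inspected(c,r).
Restrictor pairs: (c1,r3) ✓  (c1,r4) ✗  (c2,r1) ✓  (c4,r3) ✓  (c4,r5) ✓  (c5,r1) ✓  (c6,r3) ✓
Counterexample: (c1,r4) is in packed but fails the scope.

False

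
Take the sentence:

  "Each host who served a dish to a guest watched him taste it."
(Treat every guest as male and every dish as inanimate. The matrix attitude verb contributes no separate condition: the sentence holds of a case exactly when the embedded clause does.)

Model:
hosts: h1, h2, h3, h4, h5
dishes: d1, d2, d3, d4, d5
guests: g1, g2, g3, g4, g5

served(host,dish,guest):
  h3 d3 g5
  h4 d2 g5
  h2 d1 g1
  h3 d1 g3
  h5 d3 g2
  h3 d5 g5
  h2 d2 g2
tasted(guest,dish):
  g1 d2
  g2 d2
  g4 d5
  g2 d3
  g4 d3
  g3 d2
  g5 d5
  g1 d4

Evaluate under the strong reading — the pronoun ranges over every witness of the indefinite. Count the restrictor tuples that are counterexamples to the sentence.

4

"him" takes "a guest" as antecedent and "it" takes "a dish"; both are donkey pronouns co-varying with the restrictor.
Strong reading: for every (h,d,g) with served(h,d,g), tasted(g,d).
Restrictor triples: (h2,d1,g1)→tasted(g1,d1) ✗  (h2,d2,g2)→tasted(g2,d2) ✓  (h3,d1,g3)→tasted(g3,d1) ✗  (h3,d3,g5)→tasted(g5,d3) ✗  (h3,d5,g5)→tasted(g5,d5) ✓  (h4,d2,g5)→tasted(g5,d2) ✗  (h5,d3,g2)→tasted(g2,d3) ✓
Counterexamples (restrictor triples failing the scope): 4.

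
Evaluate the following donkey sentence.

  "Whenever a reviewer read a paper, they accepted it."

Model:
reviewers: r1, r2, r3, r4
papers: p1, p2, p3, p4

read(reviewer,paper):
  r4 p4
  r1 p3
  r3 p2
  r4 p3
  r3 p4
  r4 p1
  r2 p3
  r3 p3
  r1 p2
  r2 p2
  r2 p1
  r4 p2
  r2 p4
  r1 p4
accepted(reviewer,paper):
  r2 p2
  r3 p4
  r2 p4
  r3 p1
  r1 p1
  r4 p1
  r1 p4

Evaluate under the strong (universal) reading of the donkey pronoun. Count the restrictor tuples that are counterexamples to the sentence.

9

"it" takes "a paper" as antecedent — a donkey pronoun bound across the clause boundary.
Strong reading: for every (r,p) with read(r,p), accepted(r,p).
Restrictor pairs: (r1,p2) ✗  (r1,p3) ✗  (r1,p4) ✓  (r2,p1) ✗  (r2,p2) ✓  (r2,p3) ✗  (r2,p4) ✓  (r3,p2) ✗  (r3,p3) ✗  (r3,p4) ✓  (r4,p1) ✓  (r4,p2) ✗  (r4,p3) ✗  (r4,p4) ✗
Counterexamples (restrictor pairs failing the scope): 9.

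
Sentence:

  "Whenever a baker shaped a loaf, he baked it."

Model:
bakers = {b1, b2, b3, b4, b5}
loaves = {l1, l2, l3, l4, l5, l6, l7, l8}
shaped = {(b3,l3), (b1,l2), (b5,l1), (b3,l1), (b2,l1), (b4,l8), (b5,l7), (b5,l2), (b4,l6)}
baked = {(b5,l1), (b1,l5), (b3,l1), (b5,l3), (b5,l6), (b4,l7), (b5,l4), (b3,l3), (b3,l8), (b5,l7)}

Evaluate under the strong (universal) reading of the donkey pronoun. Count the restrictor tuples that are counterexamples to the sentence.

5

"it" takes "a loaf" as antecedent — a donkey pronoun bound across the clause boundary.
Strong reading: for every (b,l) with shaped(b,l), baked(b,l).
Restrictor pairs: (b1,l2) ✗  (b2,l1) ✗  (b3,l1) ✓  (b3,l3) ✓  (b4,l6) ✗  (b4,l8) ✗  (b5,l1) ✓  (b5,l2) ✗  (b5,l7) ✓
Counterexamples (restrictor pairs failing the scope): 5.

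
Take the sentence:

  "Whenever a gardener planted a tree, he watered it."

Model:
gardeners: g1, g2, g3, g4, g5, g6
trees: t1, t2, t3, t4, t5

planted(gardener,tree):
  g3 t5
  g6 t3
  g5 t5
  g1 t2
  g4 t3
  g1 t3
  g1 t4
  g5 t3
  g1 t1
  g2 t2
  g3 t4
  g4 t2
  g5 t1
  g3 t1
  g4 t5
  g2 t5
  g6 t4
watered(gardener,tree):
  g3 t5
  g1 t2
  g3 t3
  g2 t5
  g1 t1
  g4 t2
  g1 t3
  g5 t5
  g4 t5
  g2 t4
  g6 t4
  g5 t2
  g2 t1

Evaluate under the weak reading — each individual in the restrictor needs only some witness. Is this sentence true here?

"it" takes "a tree" as antecedent — a donkey pronoun bound across the clause boundary.
Weak reading: every gardener g with some planted-tree has at least one planted-tree t such that watered(g,t).
Per gardener: g1:✓  g2:✓  g3:✓  g4:✓  g5:✓  g6:✓
Every gardener in the restrictor has a witness.

True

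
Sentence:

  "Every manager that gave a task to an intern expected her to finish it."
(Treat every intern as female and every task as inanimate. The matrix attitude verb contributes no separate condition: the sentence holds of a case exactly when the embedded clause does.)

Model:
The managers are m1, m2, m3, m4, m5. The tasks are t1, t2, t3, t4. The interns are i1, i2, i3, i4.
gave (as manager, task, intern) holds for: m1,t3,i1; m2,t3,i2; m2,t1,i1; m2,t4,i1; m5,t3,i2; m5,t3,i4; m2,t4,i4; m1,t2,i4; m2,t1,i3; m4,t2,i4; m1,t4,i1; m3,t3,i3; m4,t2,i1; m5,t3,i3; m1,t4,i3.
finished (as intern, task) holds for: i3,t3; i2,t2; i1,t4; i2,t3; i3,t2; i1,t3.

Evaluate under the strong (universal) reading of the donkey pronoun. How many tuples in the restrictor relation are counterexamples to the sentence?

8

"her" takes "an intern" as antecedent and "it" takes "a task"; both are donkey pronouns co-varying with the restrictor.
Strong reading: for every (m,t,i) with gave(m,t,i), finished(i,t).
Restrictor triples: (m1,t2,i4)→finished(i4,t2) ✗  (m1,t3,i1)→finished(i1,t3) ✓  (m1,t4,i1)→finished(i1,t4) ✓  (m1,t4,i3)→finished(i3,t4) ✗  (m2,t1,i1)→finished(i1,t1) ✗  (m2,t1,i3)→finished(i3,t1) ✗  (m2,t3,i2)→finished(i2,t3) ✓  (m2,t4,i1)→finished(i1,t4) ✓  (m2,t4,i4)→finished(i4,t4) ✗  (m3,t3,i3)→finished(i3,t3) ✓  (m4,t2,i1)→finished(i1,t2) ✗  (m4,t2,i4)→finished(i4,t2) ✗  (m5,t3,i2)→finished(i2,t3) ✓  (m5,t3,i3)→finished(i3,t3) ✓  (m5,t3,i4)→finished(i4,t3) ✗
Counterexamples (restrictor triples failing the scope): 8.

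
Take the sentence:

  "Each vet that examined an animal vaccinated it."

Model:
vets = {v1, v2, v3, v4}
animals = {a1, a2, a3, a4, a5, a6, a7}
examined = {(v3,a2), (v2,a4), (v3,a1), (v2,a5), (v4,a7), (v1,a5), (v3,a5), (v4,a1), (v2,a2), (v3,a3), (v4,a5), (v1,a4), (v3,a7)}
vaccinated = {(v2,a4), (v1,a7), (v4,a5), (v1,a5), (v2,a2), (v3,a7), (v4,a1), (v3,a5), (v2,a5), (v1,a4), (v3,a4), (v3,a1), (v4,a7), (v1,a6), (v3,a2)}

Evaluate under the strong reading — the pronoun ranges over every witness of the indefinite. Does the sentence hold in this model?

False

"it" takes "an animal" as antecedent — a donkey pronoun bound across the clause boundary.
Strong reading: for every (v,a) with examined(v,a), vaccinated(v,a).
Restrictor pairs: (v1,a4) ✓  (v1,a5) ✓  (v2,a2) ✓  (v2,a4) ✓  (v2,a5) ✓  (v3,a1) ✓  (v3,a2) ✓  (v3,a3) ✗  (v3,a5) ✓  (v3,a7) ✓  (v4,a1) ✓  (v4,a5) ✓  (v4,a7) ✓
Counterexample: (v3,a3) is in examined but fails the scope.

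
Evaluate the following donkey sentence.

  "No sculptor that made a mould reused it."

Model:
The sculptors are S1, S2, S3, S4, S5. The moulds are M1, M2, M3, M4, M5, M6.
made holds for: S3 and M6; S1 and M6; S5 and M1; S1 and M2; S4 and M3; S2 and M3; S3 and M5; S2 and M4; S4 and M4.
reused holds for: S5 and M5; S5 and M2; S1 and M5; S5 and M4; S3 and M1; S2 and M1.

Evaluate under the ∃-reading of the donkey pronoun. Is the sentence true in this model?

"it" takes "a mould" as antecedent — a donkey pronoun bound across the clause boundary.
Truth condition: for no (s,m) with made(s,m) does reused(s,m) hold.
Restrictor pairs — does the scope hold? (S1,M2):fails  (S1,M6):fails  (S2,M3):fails  (S2,M4):fails  (S3,M5):fails  (S3,M6):fails  (S4,M3):fails  (S4,M4):fails  (S5,M1):fails
Scope holds for no restrictor pair, so the sentence is true.

True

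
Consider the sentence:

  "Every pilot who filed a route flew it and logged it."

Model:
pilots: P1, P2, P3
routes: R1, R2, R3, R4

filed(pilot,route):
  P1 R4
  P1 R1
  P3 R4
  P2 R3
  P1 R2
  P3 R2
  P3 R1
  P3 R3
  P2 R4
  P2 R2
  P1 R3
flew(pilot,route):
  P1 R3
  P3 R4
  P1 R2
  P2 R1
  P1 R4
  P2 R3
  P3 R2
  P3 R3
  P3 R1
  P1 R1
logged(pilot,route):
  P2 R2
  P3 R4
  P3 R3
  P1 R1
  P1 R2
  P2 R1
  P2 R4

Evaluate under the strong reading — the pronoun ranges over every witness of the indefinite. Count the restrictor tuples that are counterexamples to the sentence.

"it" takes "a route" as antecedent — a donkey pronoun bound across the clause boundary.
Strong reading: for every (p,r) with filed(p,r), flew(p,r) ∧ logged(p,r).
Restrictor pairs: (P1,R1) ✓  (P1,R2) ✓  (P1,R3) ✗  (P1,R4) ✗  (P2,R2) ✗  (P2,R3) ✗  (P2,R4) ✗  (P3,R1) ✗  (P3,R2) ✗  (P3,R3) ✓  (P3,R4) ✓
Counterexamples (restrictor pairs failing the scope): 7.

7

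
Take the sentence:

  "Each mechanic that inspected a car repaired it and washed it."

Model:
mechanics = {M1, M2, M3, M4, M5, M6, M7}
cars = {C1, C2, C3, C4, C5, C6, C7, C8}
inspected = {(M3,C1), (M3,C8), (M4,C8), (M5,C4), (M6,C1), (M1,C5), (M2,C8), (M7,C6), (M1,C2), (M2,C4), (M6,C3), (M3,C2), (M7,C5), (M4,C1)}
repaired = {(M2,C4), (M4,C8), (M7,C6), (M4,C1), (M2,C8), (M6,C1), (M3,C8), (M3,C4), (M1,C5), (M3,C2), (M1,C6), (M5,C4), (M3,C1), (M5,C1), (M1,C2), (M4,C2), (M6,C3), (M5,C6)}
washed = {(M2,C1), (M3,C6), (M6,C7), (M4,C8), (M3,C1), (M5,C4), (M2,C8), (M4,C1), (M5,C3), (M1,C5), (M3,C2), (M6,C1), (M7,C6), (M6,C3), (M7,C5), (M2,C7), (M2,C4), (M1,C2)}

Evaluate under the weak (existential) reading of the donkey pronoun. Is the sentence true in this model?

"it" takes "a car" as antecedent — a donkey pronoun bound across the clause boundary.
Weak reading: every mechanic m with some inspected-car has at least one inspected-car c such that repaired(m,c) ∧ washed(m,c).
Per mechanic: M1:✓  M2:✓  M3:✓  M4:✓  M5:✓  M6:✓  M7:✓
Every mechanic in the restrictor has a witness.

True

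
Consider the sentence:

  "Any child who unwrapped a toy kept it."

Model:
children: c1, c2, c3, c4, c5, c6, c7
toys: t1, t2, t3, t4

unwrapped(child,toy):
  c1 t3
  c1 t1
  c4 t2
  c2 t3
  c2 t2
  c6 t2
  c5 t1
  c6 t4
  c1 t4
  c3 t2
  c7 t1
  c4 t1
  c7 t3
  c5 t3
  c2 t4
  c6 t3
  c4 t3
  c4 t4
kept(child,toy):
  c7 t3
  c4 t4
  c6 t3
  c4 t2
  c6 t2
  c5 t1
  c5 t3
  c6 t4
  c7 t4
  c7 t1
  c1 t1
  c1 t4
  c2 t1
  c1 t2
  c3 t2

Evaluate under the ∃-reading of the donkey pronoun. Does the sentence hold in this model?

"it" takes "a toy" as antecedent — a donkey pronoun bound across the clause boundary.
Weak reading: every child c with some unwrapped-toy has at least one unwrapped-toy t such that kept(c,t).
Per child: c1:✓  c2:✗  c3:✓  c4:✓  c5:✓  c6:✓  c7:✓
c2 has no witness among its unwrapped-toys.

False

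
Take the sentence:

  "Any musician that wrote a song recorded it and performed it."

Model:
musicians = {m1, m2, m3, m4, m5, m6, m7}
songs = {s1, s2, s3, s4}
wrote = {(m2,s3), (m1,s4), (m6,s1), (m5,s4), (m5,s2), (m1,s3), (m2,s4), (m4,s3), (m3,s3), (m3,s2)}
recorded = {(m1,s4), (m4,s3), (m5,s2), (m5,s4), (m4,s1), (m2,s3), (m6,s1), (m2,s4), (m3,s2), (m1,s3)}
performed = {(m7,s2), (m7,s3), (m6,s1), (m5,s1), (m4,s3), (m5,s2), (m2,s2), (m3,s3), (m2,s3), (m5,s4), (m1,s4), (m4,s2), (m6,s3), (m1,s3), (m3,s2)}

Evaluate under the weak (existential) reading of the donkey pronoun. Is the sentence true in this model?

"it" takes "a song" as antecedent — a donkey pronoun bound across the clause boundary.
Weak reading: every musician m with some wrote-song has at least one wrote-song s such that recorded(m,s) ∧ performed(m,s).
Per musician: m1:✓  m2:✓  m3:✓  m4:✓  m5:✓  m6:✓
Every musician in the restrictor has a witness.

True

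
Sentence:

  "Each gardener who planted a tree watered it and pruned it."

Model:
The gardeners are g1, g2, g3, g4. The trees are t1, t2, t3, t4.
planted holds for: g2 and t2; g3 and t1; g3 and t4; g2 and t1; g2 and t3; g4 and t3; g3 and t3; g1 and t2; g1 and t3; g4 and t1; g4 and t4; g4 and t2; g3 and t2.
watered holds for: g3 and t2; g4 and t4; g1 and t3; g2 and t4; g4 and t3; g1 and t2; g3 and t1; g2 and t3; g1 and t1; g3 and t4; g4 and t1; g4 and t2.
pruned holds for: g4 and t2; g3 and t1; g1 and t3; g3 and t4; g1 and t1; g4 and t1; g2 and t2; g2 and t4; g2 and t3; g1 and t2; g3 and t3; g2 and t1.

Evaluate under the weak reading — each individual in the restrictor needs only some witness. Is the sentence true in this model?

"it" takes "a tree" as antecedent — a donkey pronoun bound across the clause boundary.
Weak reading: every gardener g with some planted-tree has at least one planted-tree t such that watered(g,t) ∧ pruned(g,t).
Per gardener: g1:✓  g2:✓  g3:✓  g4:✓
Every gardener in the restrictor has a witness.

True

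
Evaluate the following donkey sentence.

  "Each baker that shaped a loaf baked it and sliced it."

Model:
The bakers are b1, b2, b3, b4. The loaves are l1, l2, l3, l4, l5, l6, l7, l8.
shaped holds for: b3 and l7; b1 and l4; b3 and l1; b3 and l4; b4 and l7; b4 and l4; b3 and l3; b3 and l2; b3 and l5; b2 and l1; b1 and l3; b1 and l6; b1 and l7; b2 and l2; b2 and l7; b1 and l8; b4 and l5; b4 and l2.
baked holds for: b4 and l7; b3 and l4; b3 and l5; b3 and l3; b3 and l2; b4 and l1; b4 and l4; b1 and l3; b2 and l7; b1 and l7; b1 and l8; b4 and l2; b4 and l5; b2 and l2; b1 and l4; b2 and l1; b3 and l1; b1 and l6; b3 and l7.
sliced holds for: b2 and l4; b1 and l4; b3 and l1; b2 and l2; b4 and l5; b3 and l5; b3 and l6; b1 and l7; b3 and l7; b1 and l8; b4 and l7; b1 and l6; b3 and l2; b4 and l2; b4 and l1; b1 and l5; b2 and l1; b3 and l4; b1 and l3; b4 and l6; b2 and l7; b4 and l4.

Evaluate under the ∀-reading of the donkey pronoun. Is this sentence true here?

"it" takes "a loaf" as antecedent — a donkey pronoun bound across the clause boundary.
Strong reading: for every (b,l) with shaped(b,l), baked(b,l) ∧ sliced(b,l).
Restrictor pairs: (b1,l3) ✓  (b1,l4) ✓  (b1,l6) ✓  (b1,l7) ✓  (b1,l8) ✓  (b2,l1) ✓  (b2,l2) ✓  (b2,l7) ✓  (b3,l1) ✓  (b3,l2) ✓  (b3,l3) ✗  (b3,l4) ✓  (b3,l5) ✓  (b3,l7) ✓  (b4,l2) ✓  (b4,l4) ✓  (b4,l5) ✓  (b4,l7) ✓
Counterexample: (b3,l3) is in shaped but fails the scope.

False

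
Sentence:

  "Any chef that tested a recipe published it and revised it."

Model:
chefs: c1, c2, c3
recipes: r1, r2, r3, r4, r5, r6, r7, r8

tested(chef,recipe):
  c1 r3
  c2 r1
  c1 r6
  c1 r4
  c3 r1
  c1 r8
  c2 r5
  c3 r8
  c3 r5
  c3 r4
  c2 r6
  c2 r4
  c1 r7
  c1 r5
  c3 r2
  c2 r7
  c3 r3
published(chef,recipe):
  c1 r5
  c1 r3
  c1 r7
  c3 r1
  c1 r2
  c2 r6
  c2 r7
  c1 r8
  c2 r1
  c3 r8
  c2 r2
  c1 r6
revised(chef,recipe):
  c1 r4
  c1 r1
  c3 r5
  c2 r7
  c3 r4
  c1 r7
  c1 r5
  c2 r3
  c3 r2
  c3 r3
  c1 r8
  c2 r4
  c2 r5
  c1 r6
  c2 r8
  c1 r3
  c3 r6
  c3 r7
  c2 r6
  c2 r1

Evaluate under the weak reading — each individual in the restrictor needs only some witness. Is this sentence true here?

False

"it" takes "a recipe" as antecedent — a donkey pronoun bound across the clause boundary.
Weak reading: every chef c with some tested-recipe has at least one tested-recipe r such that published(c,r) ∧ revised(c,r).
Per chef: c1:✓  c2:✓  c3:✗
c3 has no witness among its tested-recipes.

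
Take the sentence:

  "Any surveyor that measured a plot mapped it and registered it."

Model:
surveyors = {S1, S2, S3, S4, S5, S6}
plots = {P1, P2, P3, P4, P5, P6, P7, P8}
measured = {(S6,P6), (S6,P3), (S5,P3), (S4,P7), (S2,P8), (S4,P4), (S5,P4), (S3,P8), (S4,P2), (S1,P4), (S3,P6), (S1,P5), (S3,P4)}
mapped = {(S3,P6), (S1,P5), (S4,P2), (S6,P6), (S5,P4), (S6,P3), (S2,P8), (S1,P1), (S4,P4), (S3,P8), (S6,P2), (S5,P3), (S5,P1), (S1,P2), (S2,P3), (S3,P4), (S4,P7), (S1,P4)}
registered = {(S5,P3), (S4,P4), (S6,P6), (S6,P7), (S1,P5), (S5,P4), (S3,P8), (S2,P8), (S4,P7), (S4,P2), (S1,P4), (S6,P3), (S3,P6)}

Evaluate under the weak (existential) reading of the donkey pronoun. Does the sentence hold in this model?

True

"it" takes "a plot" as antecedent — a donkey pronoun bound across the clause boundary.
Weak reading: every surveyor s with some measured-plot has at least one measured-plot p such that mapped(s,p) ∧ registered(s,p).
Per surveyor: S1:✓  S2:✓  S3:✓  S4:✓  S5:✓  S6:✓
Every surveyor in the restrictor has a witness.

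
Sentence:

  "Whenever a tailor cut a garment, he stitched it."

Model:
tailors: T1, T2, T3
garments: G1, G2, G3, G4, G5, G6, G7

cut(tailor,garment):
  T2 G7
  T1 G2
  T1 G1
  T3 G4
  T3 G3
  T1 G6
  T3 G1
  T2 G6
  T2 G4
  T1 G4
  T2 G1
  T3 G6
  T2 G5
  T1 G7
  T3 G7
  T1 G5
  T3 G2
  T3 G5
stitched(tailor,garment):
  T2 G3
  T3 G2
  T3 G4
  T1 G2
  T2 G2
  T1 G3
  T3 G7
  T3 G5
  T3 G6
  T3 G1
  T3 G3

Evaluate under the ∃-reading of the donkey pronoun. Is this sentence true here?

"it" takes "a garment" as antecedent — a donkey pronoun bound across the clause boundary.
Weak reading: every tailor t with some cut-garment has at least one cut-garment g such that stitched(t,g).
Per tailor: T1:✓  T2:✗  T3:✓
T2 has no witness among its cut-garments.

False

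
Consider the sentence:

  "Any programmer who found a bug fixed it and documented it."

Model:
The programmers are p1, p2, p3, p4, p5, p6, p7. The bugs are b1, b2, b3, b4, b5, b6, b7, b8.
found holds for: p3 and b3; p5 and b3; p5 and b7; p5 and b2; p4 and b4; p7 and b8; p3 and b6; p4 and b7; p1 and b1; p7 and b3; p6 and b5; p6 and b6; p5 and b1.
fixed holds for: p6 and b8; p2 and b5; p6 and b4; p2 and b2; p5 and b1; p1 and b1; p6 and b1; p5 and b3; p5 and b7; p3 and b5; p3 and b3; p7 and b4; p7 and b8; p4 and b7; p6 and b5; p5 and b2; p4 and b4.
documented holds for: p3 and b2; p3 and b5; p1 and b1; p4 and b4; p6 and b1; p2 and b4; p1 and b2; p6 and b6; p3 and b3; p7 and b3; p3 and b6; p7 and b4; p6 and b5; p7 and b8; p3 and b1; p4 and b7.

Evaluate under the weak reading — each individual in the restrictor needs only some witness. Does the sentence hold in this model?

False

"it" takes "a bug" as antecedent — a donkey pronoun bound across the clause boundary.
Weak reading: every programmer p with some found-bug has at least one found-bug b such that fixed(p,b) ∧ documented(p,b).
Per programmer: p1:✓  p3:✓  p4:✓  p5:✗  p6:✓  p7:✓
p5 has no witness among its found-bugs.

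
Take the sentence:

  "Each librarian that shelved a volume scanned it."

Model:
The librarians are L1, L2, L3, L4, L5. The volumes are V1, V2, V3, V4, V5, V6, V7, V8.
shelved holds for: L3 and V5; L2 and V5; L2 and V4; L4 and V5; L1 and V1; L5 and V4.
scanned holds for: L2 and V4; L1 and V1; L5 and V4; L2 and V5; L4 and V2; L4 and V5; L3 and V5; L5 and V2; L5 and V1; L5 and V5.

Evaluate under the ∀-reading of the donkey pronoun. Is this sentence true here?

True

"it" takes "a volume" as antecedent — a donkey pronoun bound across the clause boundary.
Strong reading: for every (l,v) with shelved(l,v), scanned(l,v).
Restrictor pairs: (L1,V1) ✓  (L2,V4) ✓  (L2,V5) ✓  (L3,V5) ✓  (L4,V5) ✓  (L5,V4) ✓
Every restrictor pair satisfies the scope.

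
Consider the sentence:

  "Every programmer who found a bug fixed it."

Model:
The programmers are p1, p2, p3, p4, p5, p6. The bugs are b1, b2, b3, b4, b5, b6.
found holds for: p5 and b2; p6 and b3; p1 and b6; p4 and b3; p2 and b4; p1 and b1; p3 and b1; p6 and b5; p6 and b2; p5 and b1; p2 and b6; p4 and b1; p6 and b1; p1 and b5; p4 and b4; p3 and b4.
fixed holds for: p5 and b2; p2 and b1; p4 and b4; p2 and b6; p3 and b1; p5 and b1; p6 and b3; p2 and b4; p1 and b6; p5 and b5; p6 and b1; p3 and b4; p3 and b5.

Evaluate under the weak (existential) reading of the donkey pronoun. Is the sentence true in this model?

True

"it" takes "a bug" as antecedent — a donkey pronoun bound across the clause boundary.
Weak reading: every programmer p with some found-bug has at least one found-bug b such that fixed(p,b).
Per programmer: p1:✓  p2:✓  p3:✓  p4:✓  p5:✓  p6:✓
Every programmer in the restrictor has a witness.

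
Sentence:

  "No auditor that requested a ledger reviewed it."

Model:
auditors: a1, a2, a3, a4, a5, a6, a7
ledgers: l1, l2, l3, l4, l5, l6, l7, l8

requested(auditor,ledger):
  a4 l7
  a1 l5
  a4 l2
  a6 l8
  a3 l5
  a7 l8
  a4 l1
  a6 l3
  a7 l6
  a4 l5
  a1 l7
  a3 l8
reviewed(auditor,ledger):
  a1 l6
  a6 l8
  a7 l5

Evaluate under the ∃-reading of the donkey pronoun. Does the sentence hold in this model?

False

"it" takes "a ledger" as antecedent — a donkey pronoun bound across the clause boundary.
Truth condition: for no (a,l) with requested(a,l) does reviewed(a,l) hold.
Restrictor pairs — does the scope hold? (a1,l5):fails  (a1,l7):fails  (a3,l5):fails  (a3,l8):fails  (a4,l1):fails  (a4,l2):fails  (a4,l5):fails  (a4,l7):fails  (a6,l3):fails  (a6,l8):holds  (a7,l6):fails  (a7,l8):fails
Scope holds for 1 pair(s), so the sentence is false.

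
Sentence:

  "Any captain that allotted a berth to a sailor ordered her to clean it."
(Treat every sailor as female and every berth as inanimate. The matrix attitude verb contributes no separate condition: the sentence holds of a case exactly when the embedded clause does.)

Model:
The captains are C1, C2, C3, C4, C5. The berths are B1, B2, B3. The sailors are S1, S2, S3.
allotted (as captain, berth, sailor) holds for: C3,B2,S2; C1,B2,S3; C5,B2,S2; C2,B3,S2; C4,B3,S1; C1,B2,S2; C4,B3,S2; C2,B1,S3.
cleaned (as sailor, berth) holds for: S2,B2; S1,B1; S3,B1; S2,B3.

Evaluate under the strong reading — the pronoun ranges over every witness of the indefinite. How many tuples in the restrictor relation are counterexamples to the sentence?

"her" takes "a sailor" as antecedent and "it" takes "a berth"; both are donkey pronouns co-varying with the restrictor.
Strong reading: for every (c,b,s) with allotted(c,b,s), cleaned(s,b).
Restrictor triples: (C1,B2,S2)→cleaned(S2,B2) ✓  (C1,B2,S3)→cleaned(S3,B2) ✗  (C2,B1,S3)→cleaned(S3,B1) ✓  (C2,B3,S2)→cleaned(S2,B3) ✓  (C3,B2,S2)→cleaned(S2,B2) ✓  (C4,B3,S1)→cleaned(S1,B3) ✗  (C4,B3,S2)→cleaned(S2,B3) ✓  (C5,B2,S2)→cleaned(S2,B2) ✓
Counterexamples (restrictor triples failing the scope): 2.

2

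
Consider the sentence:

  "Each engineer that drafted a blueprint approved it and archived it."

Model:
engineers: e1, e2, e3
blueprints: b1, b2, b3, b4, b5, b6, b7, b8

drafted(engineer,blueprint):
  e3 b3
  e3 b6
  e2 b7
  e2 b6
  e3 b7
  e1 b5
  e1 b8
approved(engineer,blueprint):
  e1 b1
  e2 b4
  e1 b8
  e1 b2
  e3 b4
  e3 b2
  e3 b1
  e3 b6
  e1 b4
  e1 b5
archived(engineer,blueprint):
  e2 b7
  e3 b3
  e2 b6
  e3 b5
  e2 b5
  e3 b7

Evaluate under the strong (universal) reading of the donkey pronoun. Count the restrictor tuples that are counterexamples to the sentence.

"it" takes "a blueprint" as antecedent — a donkey pronoun bound across the clause boundary.
Strong reading: for every (e,b) with drafted(e,b), approved(e,b) ∧ archived(e,b).
Restrictor pairs: (e1,b5) ✗  (e1,b8) ✗  (e2,b6) ✗  (e2,b7) ✗  (e3,b3) ✗  (e3,b6) ✗  (e3,b7) ✗
Counterexamples (restrictor pairs failing the scope): 7.

7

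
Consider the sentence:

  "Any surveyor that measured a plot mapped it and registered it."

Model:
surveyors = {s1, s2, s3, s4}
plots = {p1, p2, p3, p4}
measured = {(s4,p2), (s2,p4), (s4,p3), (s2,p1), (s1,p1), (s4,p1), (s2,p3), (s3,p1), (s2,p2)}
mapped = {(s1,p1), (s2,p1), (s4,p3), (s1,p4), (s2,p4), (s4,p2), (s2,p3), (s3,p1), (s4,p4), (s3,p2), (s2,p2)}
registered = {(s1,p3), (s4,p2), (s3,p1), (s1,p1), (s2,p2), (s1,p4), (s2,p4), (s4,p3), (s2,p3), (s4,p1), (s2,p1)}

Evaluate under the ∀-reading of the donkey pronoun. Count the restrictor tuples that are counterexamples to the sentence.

1

"it" takes "a plot" as antecedent — a donkey pronoun bound across the clause boundary.
Strong reading: for every (s,p) with measured(s,p), mapped(s,p) ∧ registered(s,p).
Restrictor pairs: (s1,p1) ✓  (s2,p1) ✓  (s2,p2) ✓  (s2,p3) ✓  (s2,p4) ✓  (s3,p1) ✓  (s4,p1) ✗  (s4,p2) ✓  (s4,p3) ✓
Counterexamples (restrictor pairs failing the scope): 1.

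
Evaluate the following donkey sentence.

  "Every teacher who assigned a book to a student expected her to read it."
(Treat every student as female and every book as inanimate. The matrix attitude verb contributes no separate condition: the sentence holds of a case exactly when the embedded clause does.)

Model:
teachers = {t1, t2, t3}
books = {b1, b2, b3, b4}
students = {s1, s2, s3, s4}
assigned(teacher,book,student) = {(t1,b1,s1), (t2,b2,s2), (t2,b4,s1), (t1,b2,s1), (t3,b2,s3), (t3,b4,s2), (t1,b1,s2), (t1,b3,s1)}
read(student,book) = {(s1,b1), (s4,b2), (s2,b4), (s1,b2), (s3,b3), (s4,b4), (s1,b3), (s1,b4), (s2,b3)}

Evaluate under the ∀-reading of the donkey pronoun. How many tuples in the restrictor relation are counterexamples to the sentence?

3

"her" takes "a student" as antecedent and "it" takes "a book"; both are donkey pronouns co-varying with the restrictor.
Strong reading: for every (t,b,s) with assigned(t,b,s), read(s,b).
Restrictor triples: (t1,b1,s1)→read(s1,b1) ✓  (t1,b1,s2)→read(s2,b1) ✗  (t1,b2,s1)→read(s1,b2) ✓  (t1,b3,s1)→read(s1,b3) ✓  (t2,b2,s2)→read(s2,b2) ✗  (t2,b4,s1)→read(s1,b4) ✓  (t3,b2,s3)→read(s3,b2) ✗  (t3,b4,s2)→read(s2,b4) ✓
Counterexamples (restrictor triples failing the scope): 3.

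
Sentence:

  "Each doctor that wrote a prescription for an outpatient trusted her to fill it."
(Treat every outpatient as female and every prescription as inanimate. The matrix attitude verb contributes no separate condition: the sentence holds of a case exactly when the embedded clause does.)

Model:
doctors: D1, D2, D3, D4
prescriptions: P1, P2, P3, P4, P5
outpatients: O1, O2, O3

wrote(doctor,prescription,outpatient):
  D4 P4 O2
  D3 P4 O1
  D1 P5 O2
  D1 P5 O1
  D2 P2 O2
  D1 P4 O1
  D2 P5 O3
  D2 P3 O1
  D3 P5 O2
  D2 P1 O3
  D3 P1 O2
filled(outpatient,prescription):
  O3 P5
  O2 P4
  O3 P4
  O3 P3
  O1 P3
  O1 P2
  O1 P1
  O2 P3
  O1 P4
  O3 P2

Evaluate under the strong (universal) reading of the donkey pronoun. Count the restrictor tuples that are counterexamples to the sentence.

6

"her" takes "an outpatient" as antecedent and "it" takes "a prescription"; both are donkey pronouns co-varying with the restrictor.
Strong reading: for every (d,p,o) with wrote(d,p,o), filled(o,p).
Restrictor triples: (D1,P4,O1)→filled(O1,P4) ✓  (D1,P5,O1)→filled(O1,P5) ✗  (D1,P5,O2)→filled(O2,P5) ✗  (D2,P1,O3)→filled(O3,P1) ✗  (D2,P2,O2)→filled(O2,P2) ✗  (D2,P3,O1)→filled(O1,P3) ✓  (D2,P5,O3)→filled(O3,P5) ✓  (D3,P1,O2)→filled(O2,P1) ✗  (D3,P4,O1)→filled(O1,P4) ✓  (D3,P5,O2)→filled(O2,P5) ✗  (D4,P4,O2)→filled(O2,P4) ✓
Counterexamples (restrictor triples failing the scope): 6.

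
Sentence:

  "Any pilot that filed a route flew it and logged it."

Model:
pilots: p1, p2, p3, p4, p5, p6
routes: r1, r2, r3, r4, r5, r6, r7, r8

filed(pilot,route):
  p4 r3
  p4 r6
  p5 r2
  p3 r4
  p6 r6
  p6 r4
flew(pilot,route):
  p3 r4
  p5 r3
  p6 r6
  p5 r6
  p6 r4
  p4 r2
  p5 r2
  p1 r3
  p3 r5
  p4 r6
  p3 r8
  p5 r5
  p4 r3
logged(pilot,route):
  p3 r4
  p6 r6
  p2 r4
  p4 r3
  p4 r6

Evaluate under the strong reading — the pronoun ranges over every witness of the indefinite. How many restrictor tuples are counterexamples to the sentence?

"it" takes "a route" as antecedent — a donkey pronoun bound across the clause boundary.
Strong reading: for every (p,r) with filed(p,r), flew(p,r) ∧ logged(p,r).
Restrictor pairs: (p3,r4) ✓  (p4,r3) ✓  (p4,r6) ✓  (p5,r2) ✗  (p6,r4) ✗  (p6,r6) ✓
Counterexamples (restrictor pairs failing the scope): 2.

2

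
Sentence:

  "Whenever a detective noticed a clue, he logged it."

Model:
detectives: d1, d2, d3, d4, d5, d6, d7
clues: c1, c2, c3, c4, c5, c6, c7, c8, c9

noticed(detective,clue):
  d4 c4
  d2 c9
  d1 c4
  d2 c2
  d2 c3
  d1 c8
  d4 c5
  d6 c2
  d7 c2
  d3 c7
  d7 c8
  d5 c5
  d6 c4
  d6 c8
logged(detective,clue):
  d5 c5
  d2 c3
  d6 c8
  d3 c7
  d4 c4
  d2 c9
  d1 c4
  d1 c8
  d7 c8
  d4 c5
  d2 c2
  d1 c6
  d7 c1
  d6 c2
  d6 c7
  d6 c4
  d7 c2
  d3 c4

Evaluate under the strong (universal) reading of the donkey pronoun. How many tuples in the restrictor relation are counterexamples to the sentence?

"it" takes "a clue" as antecedent — a donkey pronoun bound across the clause boundary.
Strong reading: for every (d,c) with noticed(d,c), logged(d,c).
Restrictor pairs: (d1,c4) ✓  (d1,c8) ✓  (d2,c2) ✓  (d2,c3) ✓  (d2,c9) ✓  (d3,c7) ✓  (d4,c4) ✓  (d4,c5) ✓  (d5,c5) ✓  (d6,c2) ✓  (d6,c4) ✓  (d6,c8) ✓  (d7,c2) ✓  (d7,c8) ✓
Counterexamples (restrictor pairs failing the scope): 0.

0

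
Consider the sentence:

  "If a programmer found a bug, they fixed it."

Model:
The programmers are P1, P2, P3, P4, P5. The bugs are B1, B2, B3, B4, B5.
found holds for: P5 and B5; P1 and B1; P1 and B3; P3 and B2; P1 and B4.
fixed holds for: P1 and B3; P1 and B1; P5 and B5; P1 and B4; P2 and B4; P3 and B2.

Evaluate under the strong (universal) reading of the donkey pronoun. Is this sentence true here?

True

"it" takes "a bug" as antecedent — a donkey pronoun bound across the clause boundary.
Strong reading: for every (p,b) with found(p,b), fixed(p,b).
Restrictor pairs: (P1,B1) ✓  (P1,B3) ✓  (P1,B4) ✓  (P3,B2) ✓  (P5,B5) ✓
Every restrictor pair satisfies the scope.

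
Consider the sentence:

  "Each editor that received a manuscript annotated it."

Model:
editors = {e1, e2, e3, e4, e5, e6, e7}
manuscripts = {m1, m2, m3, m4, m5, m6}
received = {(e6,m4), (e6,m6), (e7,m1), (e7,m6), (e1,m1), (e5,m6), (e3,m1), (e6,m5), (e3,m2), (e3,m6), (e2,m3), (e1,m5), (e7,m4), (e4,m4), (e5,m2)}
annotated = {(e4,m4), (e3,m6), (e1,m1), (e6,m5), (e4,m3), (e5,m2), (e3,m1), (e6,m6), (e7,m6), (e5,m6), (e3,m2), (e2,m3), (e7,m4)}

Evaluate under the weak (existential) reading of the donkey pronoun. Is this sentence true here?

"it" takes "a manuscript" as antecedent — a donkey pronoun bound across the clause boundary.
Weak reading: every editor e with some received-manuscript has at least one received-manuscript m such that annotated(e,m).
Per editor: e1:✓  e2:✓  e3:✓  e4:✓  e5:✓  e6:✓  e7:✓
Every editor in the restrictor has a witness.

True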